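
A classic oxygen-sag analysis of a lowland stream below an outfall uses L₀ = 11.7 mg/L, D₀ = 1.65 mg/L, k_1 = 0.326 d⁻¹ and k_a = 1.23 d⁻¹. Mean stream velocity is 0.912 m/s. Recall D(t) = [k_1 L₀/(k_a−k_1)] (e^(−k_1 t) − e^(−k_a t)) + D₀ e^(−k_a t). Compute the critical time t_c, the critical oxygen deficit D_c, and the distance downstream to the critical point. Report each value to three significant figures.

t_c = [1/(k_a−k_1)] ln[(k_a/k_1)(1 − D₀(k_a−k_1)/(k_1 L₀))]
= [1/(1.23−0.326)] ln[(1.23/0.326)(1 − 1.65×0.9040/(0.326×11.7))]
= (1/0.9040) ln[3.773 × 0.6089] = 1.106 × ln(2.298) = 1.106 × 0.8318 = 0.9202 d.
L(t_c) = L₀ e^(−k_1 t_c) = 11.7 × 0.7408 = 8.668 mg/L, and at the critical point k_a D_c = k_1 L, so D_c = (0.326/1.23) × 8.668 = 2.297 mg/L.
x_c = v t_c = 0.912 m/s × 0.9202 d × 86400 s/d = 72510 m ≈ 72.5 km.

t_c ≈ 0.920 d; D_c ≈ 2.30 mg/L; x_c ≈ 72.5 km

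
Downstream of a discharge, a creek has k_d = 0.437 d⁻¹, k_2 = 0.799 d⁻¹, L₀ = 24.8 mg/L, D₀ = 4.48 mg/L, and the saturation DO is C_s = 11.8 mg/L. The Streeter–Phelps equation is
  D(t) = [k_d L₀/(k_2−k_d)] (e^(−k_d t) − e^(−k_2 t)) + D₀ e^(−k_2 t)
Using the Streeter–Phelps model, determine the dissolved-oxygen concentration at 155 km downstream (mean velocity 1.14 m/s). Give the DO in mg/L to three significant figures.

DO ≈ 3.99 mg/L

Travel time t = x/v = 155 km / (1.14 m/s) = 155000 m / 1.14 m/s = 136000 s = 1.574 d.
k_d L₀/(k_2−k_d) = 0.437×24.8/(0.799−0.437) = 10.84/0.3620 = 29.94 mg/L.
e^(−k_d t) = e^(−0.437×1.574) = 0.5027; e^(−k_2 t) = e^(−0.799×1.574) = 0.2844.
D = 29.94 × (0.5027 − 0.2844) + 4.48 × 0.2844 = 6.536 + 1.274 = 7.811 mg/L.
DO = C_s − D = 11.8 − 7.811 = 3.989 mg/L.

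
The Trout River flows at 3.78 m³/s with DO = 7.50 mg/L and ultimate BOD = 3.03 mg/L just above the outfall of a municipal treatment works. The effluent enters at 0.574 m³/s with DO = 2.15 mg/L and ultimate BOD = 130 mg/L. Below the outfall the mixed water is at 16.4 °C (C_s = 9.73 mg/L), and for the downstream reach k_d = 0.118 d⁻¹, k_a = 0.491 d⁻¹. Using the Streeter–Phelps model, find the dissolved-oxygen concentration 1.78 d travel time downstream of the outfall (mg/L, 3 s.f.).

DO ≈ 6.05 mg/L

Mixed DO = (3.78×7.50 + 0.574×2.15)/(3.78+0.574) = 29.58/4.354 = 6.795 mg/L.
Mixed L₀ = (3.78×3.03 + 0.574×130)/(4.354) = 86.07/4.354 = 19.77 mg/L.
Initial deficit D₀ = C_s − DO₀ = 9.73 − 6.795 = 2.935 mg/L.
D(1.78) = [0.118×19.77/(0.491−0.118)](e^(−0.118×1.78) − e^(−0.491×1.78)) + 2.935 e^(−0.491×1.78)
= 6.254 × (0.8106 − 0.4173) + 2.935 × 0.4173 = 3.684 mg/L.
DO = 9.73 − 3.684 = 6.046 mg/L.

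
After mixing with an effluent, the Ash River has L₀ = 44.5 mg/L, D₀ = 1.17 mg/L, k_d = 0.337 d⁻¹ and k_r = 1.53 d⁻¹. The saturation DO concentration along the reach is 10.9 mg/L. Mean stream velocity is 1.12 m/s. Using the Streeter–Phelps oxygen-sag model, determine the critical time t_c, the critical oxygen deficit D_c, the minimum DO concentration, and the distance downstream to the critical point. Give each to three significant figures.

t_c ≈ 1.19 d; D_c ≈ 6.57 mg/L; min DO ≈ 4.33 mg/L; x_c ≈ 115 km

t_c = [1/(k_r−k_d)] ln[(k_r/k_d)(1 − D₀(k_r−k_d)/(k_d L₀))]
= [1/(1.53−0.337)] ln[(1.53/0.337)(1 − 1.17×1.193/(0.337×44.5))]
= (1/1.193) ln[4.540 × 0.9069] = 0.8382 × ln(4.117) = 0.8382 × 1.415 = 1.186 d.
D_c = (k_d/k_r) L₀ e^(−k_d t_c) = (0.337/1.53) × 44.5 × e^(−0.337×1.186) = 0.2203 × 44.5 × 0.6705 = 6.572 mg/L.
Minimum DO = C_s − D_c = 10.9 − 6.572 = 4.328 mg/L.
x_c = v t_c = 1.12 m/s × 1.186 d × 86400 s/d = 114800 m ≈ 115 km.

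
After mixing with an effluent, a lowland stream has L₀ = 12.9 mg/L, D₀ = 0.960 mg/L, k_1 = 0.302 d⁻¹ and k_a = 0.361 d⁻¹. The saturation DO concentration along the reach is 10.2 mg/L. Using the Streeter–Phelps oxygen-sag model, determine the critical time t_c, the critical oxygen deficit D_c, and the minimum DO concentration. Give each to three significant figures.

t_c ≈ 2.78 d; D_c ≈ 4.67 mg/L; min DO ≈ 5.53 mg/L

t_c = [1/(k_a−k_1)] ln[(k_a/k_1)(1 − D₀(k_a−k_1)/(k_1 L₀))]
= [1/(0.361−0.302)] ln[(0.361/0.302)(1 − 0.960×0.05900/(0.302×12.9))]
= (1/0.05900) ln[1.195 × 0.9855] = 16.95 × ln(1.178) = 16.95 × 0.1638 = 2.776 d.
L(t_c) = L₀ e^(−k_1 t_c) = 12.9 × 0.4324 = 5.578 mg/L, and at the critical point k_a D_c = k_1 L, so D_c = (0.302/0.361) × 5.578 = 4.666 mg/L.
Minimum DO = C_s − D_c = 10.2 − 4.666 = 5.534 mg/L.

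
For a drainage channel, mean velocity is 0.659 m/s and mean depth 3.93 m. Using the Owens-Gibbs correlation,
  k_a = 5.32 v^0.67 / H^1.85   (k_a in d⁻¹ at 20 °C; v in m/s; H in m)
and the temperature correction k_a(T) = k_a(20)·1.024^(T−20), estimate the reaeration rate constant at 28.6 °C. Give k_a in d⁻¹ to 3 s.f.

k_a ≈ 0.392 d⁻¹

k_a(20) = 5.32 × 0.659^0.67 / 3.93^1.85 = 5.32 × 0.7562 / 12.58 = 0.3198 d⁻¹.
k_a(28.6) = 0.3198 × 1.024^(28.6−20) = 0.3198 × 1.226 = 0.3922 d⁻¹.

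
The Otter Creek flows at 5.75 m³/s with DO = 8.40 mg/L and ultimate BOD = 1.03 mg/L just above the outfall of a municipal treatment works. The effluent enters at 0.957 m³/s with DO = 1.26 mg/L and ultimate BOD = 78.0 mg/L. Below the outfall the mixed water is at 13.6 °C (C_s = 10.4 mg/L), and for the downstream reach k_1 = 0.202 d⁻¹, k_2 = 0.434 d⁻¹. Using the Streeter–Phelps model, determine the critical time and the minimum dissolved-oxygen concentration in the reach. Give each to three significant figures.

Mixed DO = (5.75×8.40 + 0.957×1.26)/(5.75+0.957) = 49.51/6.707 = 7.381 mg/L.
Mixed L₀ = (5.75×1.03 + 0.957×78.0)/(6.707) = 80.57/6.707 = 12.01 mg/L.
Initial deficit D₀ = C_s − DO₀ = 10.4 − 7.381 = 3.019 mg/L.
t_c = (1/0.2320) ln[(0.434/0.202)(1 − 3.019×0.2320/(0.202×12.01))] = 4.310 × ln(1.528) = 1.829 d.
D_c = (0.202/0.434) × 12.01 × e^(−0.202×1.829) = 0.4654 × 12.01 × 0.6912 = 3.864 mg/L.
Minimum DO = 10.4 − 3.864 = 6.536 mg/L.

t_c ≈ 1.83 d; minimum DO ≈ 6.54 mg/L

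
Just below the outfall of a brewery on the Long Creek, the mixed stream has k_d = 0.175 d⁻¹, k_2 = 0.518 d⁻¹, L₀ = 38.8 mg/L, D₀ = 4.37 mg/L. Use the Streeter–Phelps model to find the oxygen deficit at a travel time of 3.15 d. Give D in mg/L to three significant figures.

k_d L₀/(k_2−k_d) = 0.175×38.8/(0.518−0.175) = 6.790/0.3430 = 19.80 mg/L.
e^(−k_d t) = e^(−0.175×3.150) = 0.5762; e^(−k_2 t) = e^(−0.518×3.150) = 0.1956.
D = 19.80 × (0.5762 − 0.1956) + 4.37 × 0.1956 = 7.535 + 0.8548 = 8.390 mg/L.

D ≈ 8.39 mg/L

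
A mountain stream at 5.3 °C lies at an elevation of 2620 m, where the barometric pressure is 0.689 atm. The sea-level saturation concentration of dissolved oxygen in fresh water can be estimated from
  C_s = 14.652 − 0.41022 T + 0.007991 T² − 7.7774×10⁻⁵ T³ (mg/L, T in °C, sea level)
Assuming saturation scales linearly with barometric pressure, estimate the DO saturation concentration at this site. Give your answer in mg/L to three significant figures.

At sea level: C_s = 14.652 − 0.41022×5.3 + 0.007991×5.3² − 7.7774×10⁻⁵×5.3³ = 12.69 mg/L.
Pressure correction: C_s' = 12.69 × 0.689 = 8.744 mg/L.

C_s ≈ 8.74 mg/L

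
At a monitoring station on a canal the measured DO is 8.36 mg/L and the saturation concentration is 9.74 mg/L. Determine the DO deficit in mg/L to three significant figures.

D ≈ 1.38 mg/L

D = C_s − C = 9.74 − 8.36 = 1.38 mg/L.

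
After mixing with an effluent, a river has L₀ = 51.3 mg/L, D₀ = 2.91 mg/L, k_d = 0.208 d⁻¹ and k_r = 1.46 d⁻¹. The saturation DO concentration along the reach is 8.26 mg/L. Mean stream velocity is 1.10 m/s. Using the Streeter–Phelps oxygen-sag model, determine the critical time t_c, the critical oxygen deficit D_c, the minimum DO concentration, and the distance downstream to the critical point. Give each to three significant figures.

At the critical point dD/dt = 0, so k_d L₀ e^(−k_d t) = k_r D. Substituting D(t) from the Streeter–Phelps equation and solving for t gives
t_c = ln[(k_r/k_d)(1 − D₀(k_r−k_d)/(k_d L₀))] / (k_r−k_d).
Here k_r−k_d = 1.252 d⁻¹ and 1 − D₀(k_r−k_d)/(k_d L₀) = 1 − 2.91×1.252/(0.208×51.3) = 0.6586, so
t_c = ln(7.019 × 0.6586) / 1.252 = 1.531 / 1.252 = 1.223 d.
D_c = (k_d/k_r) L₀ e^(−k_d t_c) = (0.208/1.46) × 51.3 × e^(−0.208×1.223) = 0.1425 × 51.3 × 0.7754 = 5.667 mg/L.
Minimum DO = C_s − D_c = 8.26 − 5.667 = 2.593 mg/L.
x_c = v t_c = 1.10 m/s × 1.223 d × 86400 s/d = 116200 m ≈ 116 km.

t_c ≈ 1.22 d; D_c ≈ 5.67 mg/L; min DO ≈ 2.59 mg/L; x_c ≈ 116 km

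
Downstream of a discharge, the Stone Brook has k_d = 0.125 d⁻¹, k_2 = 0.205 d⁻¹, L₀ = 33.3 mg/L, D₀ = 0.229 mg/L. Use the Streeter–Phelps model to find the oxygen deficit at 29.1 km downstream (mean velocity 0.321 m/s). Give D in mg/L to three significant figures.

Travel time t = x/v = 29.1 km / (0.321 m/s) = 29100 m / 0.321 m/s = 90650 s = 1.049 d.
k_d L₀/(k_2−k_d) = 0.125×33.3/(0.205−0.125) = 4.162/0.08000 = 52.03 mg/L.
e^(−k_d t) = e^(−0.125×1.049) = 0.8771; e^(−k_2 t) = e^(−0.205×1.049) = 0.8065.
D = 52.03 × (0.8771 − 0.8065) + 0.229 × 0.8065 = 3.674 + 0.1847 = 3.859 mg/L.

D ≈ 3.86 mg/L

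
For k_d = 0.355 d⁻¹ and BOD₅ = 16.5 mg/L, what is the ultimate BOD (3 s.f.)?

L₀ ≈ 19.9 mg/L

BOD₅ = L₀(1 − e^(−5k_d)) ⇒ L₀ = BOD₅ / (1 − e^(−5×0.355))
= 16.5 / (1 − 0.1695) = 16.5 / 0.8305 = 19.87 mg/L.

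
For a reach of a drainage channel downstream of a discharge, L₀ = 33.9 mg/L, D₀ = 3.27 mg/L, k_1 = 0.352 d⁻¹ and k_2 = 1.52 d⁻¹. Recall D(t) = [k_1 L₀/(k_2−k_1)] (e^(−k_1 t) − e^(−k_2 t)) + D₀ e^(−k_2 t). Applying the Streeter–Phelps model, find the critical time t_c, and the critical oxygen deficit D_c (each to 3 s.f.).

At the critical point dD/dt = 0, so k_1 L₀ e^(−k_1 t) = k_2 D. Substituting D(t) from the Streeter–Phelps equation and solving for t gives
t_c = ln[(k_2/k_1)(1 − D₀(k_2−k_1)/(k_1 L₀))] / (k_2−k_1).
Here k_2−k_1 = 1.168 d⁻¹ and 1 − D₀(k_2−k_1)/(k_1 L₀) = 1 − 3.27×1.168/(0.352×33.9) = 0.6799, so
t_c = ln(4.318 × 0.6799) / 1.168 = 1.077 / 1.168 = 0.9221 d.
L(t_c) = L₀ e^(−k_1 t_c) = 33.9 × 0.7228 = 24.50 mg/L, and at the critical point k_2 D_c = k_1 L, so D_c = (0.352/1.52) × 24.50 = 5.675 mg/L.

t_c ≈ 0.922 d; D_c ≈ 5.67 mg/L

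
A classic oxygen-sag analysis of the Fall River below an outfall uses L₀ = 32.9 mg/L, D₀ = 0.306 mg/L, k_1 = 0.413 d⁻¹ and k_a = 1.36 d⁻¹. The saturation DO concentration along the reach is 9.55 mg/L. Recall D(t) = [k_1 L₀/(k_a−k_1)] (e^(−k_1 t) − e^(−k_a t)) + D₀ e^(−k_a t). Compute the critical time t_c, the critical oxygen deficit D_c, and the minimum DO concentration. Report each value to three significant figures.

At the critical point dD/dt = 0, so k_1 L₀ e^(−k_1 t) = k_a D. Substituting D(t) from the Streeter–Phelps equation and solving for t gives
t_c = ln[(k_a/k_1)(1 − D₀(k_a−k_1)/(k_1 L₀))] / (k_a−k_1).
Here k_a−k_1 = 0.9470 d⁻¹ and 1 − D₀(k_a−k_1)/(k_1 L₀) = 1 − 0.306×0.9470/(0.413×32.9) = 0.9787, so
t_c = ln(3.293 × 0.9787) / 0.9470 = 1.170 / 0.9470 = 1.236 d.
D_c = (k_1/k_a) L₀ e^(−k_1 t_c) = (0.413/1.36) × 32.9 × e^(−0.413×1.236) = 0.3037 × 32.9 × 0.6003 = 5.997 mg/L.
Minimum DO = C_s − D_c = 9.55 − 5.997 = 3.553 mg/L.

t_c ≈ 1.24 d; D_c ≈ 6.00 mg/L; min DO ≈ 3.55 mg/L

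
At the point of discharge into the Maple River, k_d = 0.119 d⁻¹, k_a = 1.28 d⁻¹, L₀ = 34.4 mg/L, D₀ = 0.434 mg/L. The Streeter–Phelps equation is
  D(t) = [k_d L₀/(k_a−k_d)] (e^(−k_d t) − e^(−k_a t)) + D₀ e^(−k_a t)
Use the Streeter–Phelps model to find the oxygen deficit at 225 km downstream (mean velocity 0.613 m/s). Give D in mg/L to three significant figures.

Travel time t = x/v = 225 km / (0.613 m/s) = 225000 m / 0.613 m/s = 367000 s = 4.248 d.
k_d L₀/(k_a−k_d) = 0.119×34.4/(1.28−0.119) = 4.094/1.161 = 3.526 mg/L.
e^(−k_d t) = e^(−0.119×4.248) = 0.6032; e^(−k_a t) = e^(−1.28×4.248) = 0.004349.
D = 3.526 × (0.6032 − 0.004349) + 0.434 × 0.004349 = 2.111 + 0.001888 = 2.113 mg/L.

D ≈ 2.11 mg/L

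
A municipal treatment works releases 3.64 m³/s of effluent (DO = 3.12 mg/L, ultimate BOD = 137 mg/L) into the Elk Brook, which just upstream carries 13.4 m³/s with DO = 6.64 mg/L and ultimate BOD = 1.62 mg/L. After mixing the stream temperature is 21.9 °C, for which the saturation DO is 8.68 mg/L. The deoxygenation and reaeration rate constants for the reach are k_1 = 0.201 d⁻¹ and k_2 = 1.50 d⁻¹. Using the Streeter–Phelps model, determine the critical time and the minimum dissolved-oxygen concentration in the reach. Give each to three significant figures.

Mixed DO = (13.4×6.64 + 3.64×3.12)/(13.4+3.64) = 100.3/17.04 = 5.888 mg/L.
Mixed L₀ = (13.4×1.62 + 3.64×137)/(17.04) = 520.4/17.04 = 30.54 mg/L.
Initial deficit D₀ = C_s − DO₀ = 8.68 − 5.888 = 2.792 mg/L.
t_c = (1/1.299) ln[(1.50/0.201)(1 − 2.792×1.299/(0.201×30.54))] = 0.7698 × ln(3.054) = 0.8594 d.
D_c = (0.201/1.50) × 30.54 × e^(−0.201×0.8594) = 0.1340 × 30.54 × 0.8414 = 3.443 mg/L.
Minimum DO = 8.68 − 3.443 = 5.237 mg/L.

t_c ≈ 0.859 d; minimum DO ≈ 5.24 mg/L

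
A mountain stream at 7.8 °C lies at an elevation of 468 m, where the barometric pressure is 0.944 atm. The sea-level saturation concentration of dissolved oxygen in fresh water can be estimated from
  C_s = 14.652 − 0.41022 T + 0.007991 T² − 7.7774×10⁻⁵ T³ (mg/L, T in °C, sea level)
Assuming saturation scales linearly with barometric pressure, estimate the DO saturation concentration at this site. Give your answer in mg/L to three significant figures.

At sea level: C_s = 14.652 − 0.41022×7.8 + 0.007991×7.8² − 7.7774×10⁻⁵×7.8³ = 11.90 mg/L.
Pressure correction: C_s' = 11.90 × 0.944 = 11.24 mg/L.

C_s ≈ 11.2 mg/L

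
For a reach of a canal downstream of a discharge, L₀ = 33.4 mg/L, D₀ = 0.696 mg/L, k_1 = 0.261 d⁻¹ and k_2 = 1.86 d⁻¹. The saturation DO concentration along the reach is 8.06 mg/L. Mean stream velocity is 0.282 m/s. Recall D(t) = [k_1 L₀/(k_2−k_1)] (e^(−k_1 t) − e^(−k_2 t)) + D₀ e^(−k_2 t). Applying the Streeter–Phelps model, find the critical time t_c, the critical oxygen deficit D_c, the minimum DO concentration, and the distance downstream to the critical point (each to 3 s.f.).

t_c ≈ 1.14 d; D_c ≈ 3.48 mg/L; min DO ≈ 4.58 mg/L; x_c ≈ 27.8 km

At the critical point dD/dt = 0, so k_1 L₀ e^(−k_1 t) = k_2 D. Substituting D(t) from the Streeter–Phelps equation and solving for t gives
t_c = ln[(k_2/k_1)(1 − D₀(k_2−k_1)/(k_1 L₀))] / (k_2−k_1).
Here k_2−k_1 = 1.599 d⁻¹ and 1 − D₀(k_2−k_1)/(k_1 L₀) = 1 − 0.696×1.599/(0.261×33.4) = 0.8723, so
t_c = ln(7.126 × 0.8723) / 1.599 = 1.827 / 1.599 = 1.143 d.
D_c = (k_1/k_2) L₀ e^(−k_1 t_c) = (0.261/1.86) × 33.4 × e^(−0.261×1.143) = 0.1403 × 33.4 × 0.7421 = 3.478 mg/L.
Minimum DO = C_s − D_c = 8.06 − 3.478 = 4.582 mg/L.
x_c = v t_c = 0.282 m/s × 1.143 d × 86400 s/d = 27840 m ≈ 27.8 km.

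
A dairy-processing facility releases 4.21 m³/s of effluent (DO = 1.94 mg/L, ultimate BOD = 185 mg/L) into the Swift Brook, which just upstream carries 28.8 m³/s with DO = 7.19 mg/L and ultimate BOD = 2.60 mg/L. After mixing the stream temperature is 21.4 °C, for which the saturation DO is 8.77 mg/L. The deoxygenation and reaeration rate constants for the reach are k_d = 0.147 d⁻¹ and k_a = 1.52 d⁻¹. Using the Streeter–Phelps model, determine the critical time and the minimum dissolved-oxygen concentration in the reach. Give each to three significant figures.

Mixed DO = (28.8×7.19 + 4.21×1.94)/(28.8+4.21) = 215.2/33.01 = 6.520 mg/L.
Mixed L₀ = (28.8×2.60 + 4.21×185)/(33.01) = 853.7/33.01 = 25.86 mg/L.
Initial deficit D₀ = C_s − DO₀ = 8.77 − 6.520 = 2.250 mg/L.
t_c = (1/1.373) ln[(1.52/0.147)(1 − 2.250×1.373/(0.147×25.86))] = 0.7283 × ln(1.940) = 0.4825 d.
D_c = (0.147/1.52) × 25.86 × e^(−0.147×0.4825) = 0.09671 × 25.86 × 0.9315 = 2.330 mg/L.
Minimum DO = 8.77 − 2.330 = 6.440 mg/L.

t_c ≈ 0.483 d; minimum DO ≈ 6.44 mg/L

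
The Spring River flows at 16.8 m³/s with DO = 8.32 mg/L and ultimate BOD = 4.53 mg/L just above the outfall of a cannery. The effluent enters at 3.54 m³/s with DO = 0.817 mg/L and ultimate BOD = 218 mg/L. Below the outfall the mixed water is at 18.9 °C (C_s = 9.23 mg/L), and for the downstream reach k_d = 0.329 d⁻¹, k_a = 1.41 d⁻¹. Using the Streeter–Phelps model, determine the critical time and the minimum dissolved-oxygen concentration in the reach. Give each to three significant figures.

t_c ≈ 1.17 d; minimum DO ≈ 2.61 mg/L

Mixed DO = (16.8×8.32 + 3.54×0.817)/(16.8+3.54) = 142.7/20.34 = 7.014 mg/L.
Mixed L₀ = (16.8×4.53 + 3.54×218)/(20.34) = 847.8/20.34 = 41.68 mg/L.
Initial deficit D₀ = C_s − DO₀ = 9.23 − 7.014 = 2.216 mg/L.
t_c = (1/1.081) ln[(1.41/0.329)(1 − 2.216×1.081/(0.329×41.68))] = 0.9251 × ln(3.537) = 1.169 d.
D_c = (0.329/1.41) × 41.68 × e^(−0.329×1.169) = 0.2333 × 41.68 × 0.6808 = 6.621 mg/L.
Minimum DO = 9.23 − 6.621 = 2.609 mg/L.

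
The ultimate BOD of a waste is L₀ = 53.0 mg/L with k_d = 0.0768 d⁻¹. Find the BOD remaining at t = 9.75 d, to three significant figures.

L ≈ 25.1 mg/L

L_t = L₀ e^(−k_d t) = 53.0 × e^(−0.0768×9.75) = 53.0 × 0.4729 = 25.07 mg/L.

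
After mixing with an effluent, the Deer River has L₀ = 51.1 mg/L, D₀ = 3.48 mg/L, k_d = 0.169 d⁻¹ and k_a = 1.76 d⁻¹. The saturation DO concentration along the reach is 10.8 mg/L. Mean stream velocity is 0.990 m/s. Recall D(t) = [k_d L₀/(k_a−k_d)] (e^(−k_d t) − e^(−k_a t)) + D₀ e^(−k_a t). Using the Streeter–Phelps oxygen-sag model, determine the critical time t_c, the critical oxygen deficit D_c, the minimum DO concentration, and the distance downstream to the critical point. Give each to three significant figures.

t_c ≈ 0.829 d; D_c ≈ 4.27 mg/L; min DO ≈ 6.53 mg/L; x_c ≈ 70.9 km

With k_a/k_d = 10.41 and 1 − D₀(k_a−k_d)/(k_d L₀) = 0.3589,
t_c = ln(10.41 × 0.3589) / (1.76 − 0.169) = ln(3.737) / 1.591 = 1.318/1.591 = 0.8287 d.
D_c = (k_d/k_a) L₀ e^(−k_d t_c) = (0.169/1.76) × 51.1 × e^(−0.169×0.8287) = 0.09602 × 51.1 × 0.8693 = 4.266 mg/L.
Minimum DO = C_s − D_c = 10.8 − 4.266 = 6.534 mg/L.
x_c = v t_c = 0.990 m/s × 0.8287 d × 86400 s/d = 70880 m ≈ 70.9 km.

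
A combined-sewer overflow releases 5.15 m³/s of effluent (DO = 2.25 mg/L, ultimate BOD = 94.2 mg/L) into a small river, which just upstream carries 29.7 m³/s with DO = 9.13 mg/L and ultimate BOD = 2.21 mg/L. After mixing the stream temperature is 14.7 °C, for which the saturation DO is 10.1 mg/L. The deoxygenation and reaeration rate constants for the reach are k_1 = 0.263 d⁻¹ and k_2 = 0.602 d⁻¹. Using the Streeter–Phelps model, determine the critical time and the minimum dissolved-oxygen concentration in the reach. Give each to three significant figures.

Mixed DO = (29.7×9.13 + 5.15×2.25)/(29.7+5.15) = 282.7/34.85 = 8.113 mg/L.
Mixed L₀ = (29.7×2.21 + 5.15×94.2)/(34.85) = 550.8/34.85 = 15.80 mg/L.
Initial deficit D₀ = C_s − DO₀ = 10.1 − 8.113 = 1.987 mg/L.
t_c = (1/0.3390) ln[(0.602/0.263)(1 − 1.987×0.3390/(0.263×15.80))] = 2.950 × ln(1.918) = 1.921 d.
D_c = (0.263/0.602) × 15.80 × e^(−0.263×1.921) = 0.4369 × 15.80 × 0.6033 = 4.166 mg/L.
Minimum DO = 10.1 − 4.166 = 5.934 mg/L.

t_c ≈ 1.92 d; minimum DO ≈ 5.93 mg/L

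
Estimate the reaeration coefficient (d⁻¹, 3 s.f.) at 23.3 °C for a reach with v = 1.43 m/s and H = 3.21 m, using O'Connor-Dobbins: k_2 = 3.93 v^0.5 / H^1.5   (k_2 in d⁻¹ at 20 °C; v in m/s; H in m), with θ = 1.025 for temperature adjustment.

k_2(20) = 3.93 × 1.43^0.5 / 3.21^1.5 = 3.93 × 1.196 / 5.751 = 0.8172 d⁻¹.
k_2(23.3) = 0.8172 × 1.025^(23.3−20) = 0.8172 × 1.085 = 0.8865 d⁻¹.

k_2 ≈ 0.887 d⁻¹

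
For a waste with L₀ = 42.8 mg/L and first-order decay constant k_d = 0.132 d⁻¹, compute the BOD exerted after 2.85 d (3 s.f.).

y ≈ 13.4 mg/L

y_t = L₀(1 − e^(−k_d t)) = 42.8 × (1 − e^(−0.132×2.85))
= 42.8 × (1 − 0.6865) = 42.8 × 0.3135 = 13.42 mg/L.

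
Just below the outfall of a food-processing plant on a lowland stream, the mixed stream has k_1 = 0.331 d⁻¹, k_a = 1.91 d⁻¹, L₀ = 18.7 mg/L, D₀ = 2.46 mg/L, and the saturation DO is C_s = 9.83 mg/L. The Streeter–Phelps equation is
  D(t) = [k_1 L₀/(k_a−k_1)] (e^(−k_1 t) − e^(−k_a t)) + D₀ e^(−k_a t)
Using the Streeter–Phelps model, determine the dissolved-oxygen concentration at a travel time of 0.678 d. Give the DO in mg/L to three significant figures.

k_1 L₀/(k_a−k_1) = 0.331×18.7/(1.91−0.331) = 6.190/1.579 = 3.920 mg/L.
e^(−k_1 t) = e^(−0.331×0.6780) = 0.7990; e^(−k_a t) = e^(−1.91×0.6780) = 0.2739.
D = 3.920 × (0.7990 − 0.2739) + 2.46 × 0.2739 = 2.058 + 0.6738 = 2.732 mg/L.
DO = C_s − D = 9.83 − 2.732 = 7.098 mg/L.

DO ≈ 7.10 mg/L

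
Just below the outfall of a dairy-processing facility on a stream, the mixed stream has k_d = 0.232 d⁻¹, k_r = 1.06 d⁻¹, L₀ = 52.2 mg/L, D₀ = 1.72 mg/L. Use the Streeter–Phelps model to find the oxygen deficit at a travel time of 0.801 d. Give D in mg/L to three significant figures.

k_d L₀/(k_r−k_d) = 0.232×52.2/(1.06−0.232) = 12.11/0.8280 = 14.63 mg/L.
e^(−k_d t) = e^(−0.232×0.8010) = 0.8304; e^(−k_r t) = e^(−1.06×0.8010) = 0.4278.
D = 14.63 × (0.8304 − 0.4278) + 1.72 × 0.4278 = 5.888 + 0.7358 = 6.624 mg/L.

D ≈ 6.62 mg/L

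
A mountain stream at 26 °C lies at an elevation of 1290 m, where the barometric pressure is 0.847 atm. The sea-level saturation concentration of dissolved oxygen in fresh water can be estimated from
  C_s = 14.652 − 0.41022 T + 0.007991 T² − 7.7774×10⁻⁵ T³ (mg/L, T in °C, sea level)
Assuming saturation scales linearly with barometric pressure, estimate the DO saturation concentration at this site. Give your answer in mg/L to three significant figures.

C_s ≈ 6.79 mg/L

At sea level: C_s = 14.652 − 0.41022×26 + 0.007991×26² − 7.7774×10⁻⁵×26³ = 8.021 mg/L.
Pressure correction: C_s' = 8.021 × 0.847 = 6.794 mg/L.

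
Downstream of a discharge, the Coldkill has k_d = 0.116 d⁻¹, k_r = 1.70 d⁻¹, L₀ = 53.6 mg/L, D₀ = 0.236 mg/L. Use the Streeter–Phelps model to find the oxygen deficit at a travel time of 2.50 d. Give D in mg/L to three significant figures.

k_d L₀/(k_r−k_d) = 0.116×53.6/(1.70−0.116) = 6.218/1.584 = 3.925 mg/L.
e^(−k_d t) = e^(−0.116×2.500) = 0.7483; e^(−k_r t) = e^(−1.70×2.500) = 0.01426.
D = 3.925 × (0.7483 − 0.01426) + 0.236 × 0.01426 = 2.881 + 0.003366 = 2.884 mg/L.

D ≈ 2.88 mg/L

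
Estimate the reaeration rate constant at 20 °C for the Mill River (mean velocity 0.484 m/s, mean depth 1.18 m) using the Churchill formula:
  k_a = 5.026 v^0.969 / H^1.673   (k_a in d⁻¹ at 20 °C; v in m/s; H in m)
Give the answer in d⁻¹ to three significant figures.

k_a ≈ 1.89 d⁻¹

k_a = 5.026 × 0.484^0.969 / 1.18^1.673 = 5.026 × 0.4950 / 1.319 = 1.886 d⁻¹.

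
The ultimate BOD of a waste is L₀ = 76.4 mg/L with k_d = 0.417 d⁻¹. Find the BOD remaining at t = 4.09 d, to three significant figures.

L_t = L₀ e^(−k_d t) = 76.4 × e^(−0.417×4.09) = 76.4 × 0.1817 = 13.88 mg/L.

L ≈ 13.9 mg/L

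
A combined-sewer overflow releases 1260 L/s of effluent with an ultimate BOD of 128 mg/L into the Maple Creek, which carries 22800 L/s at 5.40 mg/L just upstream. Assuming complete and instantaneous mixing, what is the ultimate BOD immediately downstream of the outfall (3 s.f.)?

Flow-weighted mixing: C = (Q_r C_r + Q_w C_w)/(Q_r + Q_w)
= (22800×5.40 + 1260×128)/(22800 + 1260) = 284400/24060 = 11.82 mg/L.

11.8 mg/L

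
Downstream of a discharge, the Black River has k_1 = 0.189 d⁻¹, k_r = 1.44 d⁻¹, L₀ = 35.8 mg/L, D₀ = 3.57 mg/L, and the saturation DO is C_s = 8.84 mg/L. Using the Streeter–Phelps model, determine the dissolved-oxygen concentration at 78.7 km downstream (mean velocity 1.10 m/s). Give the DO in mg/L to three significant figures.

DO ≈ 4.77 mg/L

Travel time t = x/v = 78.7 km / (1.10 m/s) = 78700 m / 1.10 m/s = 71550 s = 0.8281 d.
k_1 L₀/(k_r−k_1) = 0.189×35.8/(1.44−0.189) = 6.766/1.251 = 5.409 mg/L.
e^(−k_1 t) = e^(−0.189×0.8281) = 0.8551; e^(−k_r t) = e^(−1.44×0.8281) = 0.3035.
D = 5.409 × (0.8551 − 0.3035) + 3.57 × 0.3035 = 2.984 + 1.083 = 4.067 mg/L.
DO = C_s − D = 8.84 − 4.067 = 4.773 mg/L.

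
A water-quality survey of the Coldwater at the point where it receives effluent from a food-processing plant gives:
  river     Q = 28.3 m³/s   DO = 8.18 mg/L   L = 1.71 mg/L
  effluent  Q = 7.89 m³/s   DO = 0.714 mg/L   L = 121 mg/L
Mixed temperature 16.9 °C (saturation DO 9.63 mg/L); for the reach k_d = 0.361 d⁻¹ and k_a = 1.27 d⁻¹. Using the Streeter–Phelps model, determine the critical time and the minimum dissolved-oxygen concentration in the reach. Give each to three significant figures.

Mixed DO = (28.3×8.18 + 7.89×0.714)/(28.3+7.89) = 237.1/36.19 = 6.552 mg/L.
Mixed L₀ = (28.3×1.71 + 7.89×121)/(36.19) = 1003/36.19 = 27.72 mg/L.
Initial deficit D₀ = C_s − DO₀ = 9.63 − 6.552 = 3.078 mg/L.
t_c = (1/0.9090) ln[(1.27/0.361)(1 − 3.078×0.9090/(0.361×27.72))] = 1.100 × ln(2.534) = 1.023 d.
D_c = (0.361/1.27) × 27.72 × e^(−0.361×1.023) = 0.2843 × 27.72 × 0.6912 = 5.446 mg/L.
Minimum DO = 9.63 − 5.446 = 4.184 mg/L.

t_c ≈ 1.02 d; minimum DO ≈ 4.18 mg/L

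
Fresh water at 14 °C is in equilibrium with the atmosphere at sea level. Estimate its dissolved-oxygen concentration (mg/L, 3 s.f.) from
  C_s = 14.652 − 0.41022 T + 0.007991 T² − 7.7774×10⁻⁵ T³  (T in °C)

C_s = 14.652 − 0.41022×14 + 0.007991×14² − 7.7774×10⁻⁵×14³ = 10.26 mg/L.

C_s ≈ 10.3 mg/L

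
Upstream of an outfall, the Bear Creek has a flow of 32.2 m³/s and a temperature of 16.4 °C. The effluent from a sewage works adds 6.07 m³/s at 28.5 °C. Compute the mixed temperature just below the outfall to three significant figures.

Flow-weighted mixing: C = (Q_r C_r + Q_w C_w)/(Q_r + Q_w)
= (32.2×16.4 + 6.07×28.5)/(32.2 + 6.07) = 701.1/38.27 = 18.32 °C.

18.3 °C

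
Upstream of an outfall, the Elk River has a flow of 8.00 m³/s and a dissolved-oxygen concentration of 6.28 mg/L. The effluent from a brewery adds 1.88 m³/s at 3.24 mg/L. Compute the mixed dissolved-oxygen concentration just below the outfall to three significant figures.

5.70 mg/L

Flow-weighted mixing: C = (Q_r C_r + Q_w C_w)/(Q_r + Q_w)
= (8.00×6.28 + 1.88×3.24)/(8.00 + 1.88) = 56.33/9.880 = 5.702 mg/L.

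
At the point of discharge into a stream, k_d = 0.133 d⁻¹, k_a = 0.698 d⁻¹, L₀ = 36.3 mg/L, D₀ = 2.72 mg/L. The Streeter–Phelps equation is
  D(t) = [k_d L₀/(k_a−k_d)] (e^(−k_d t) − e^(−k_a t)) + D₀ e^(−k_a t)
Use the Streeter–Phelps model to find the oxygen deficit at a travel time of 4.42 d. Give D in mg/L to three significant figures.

k_d L₀/(k_a−k_d) = 0.133×36.3/(0.698−0.133) = 4.828/0.5650 = 8.545 mg/L.
e^(−k_d t) = e^(−0.133×4.420) = 0.5555; e^(−k_a t) = e^(−0.698×4.420) = 0.04572.
D = 8.545 × (0.5555 − 0.04572) + 2.72 × 0.04572 = 4.356 + 0.1244 = 4.481 mg/L.

D ≈ 4.48 mg/L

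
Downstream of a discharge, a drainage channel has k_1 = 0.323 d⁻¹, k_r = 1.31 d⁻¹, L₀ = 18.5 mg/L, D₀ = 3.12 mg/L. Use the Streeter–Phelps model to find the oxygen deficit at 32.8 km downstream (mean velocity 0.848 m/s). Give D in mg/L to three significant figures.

D ≈ 3.61 mg/L

Travel time t = x/v = 32.8 km / (0.848 m/s) = 32800 m / 0.848 m/s = 38680 s = 0.4477 d.
k_1 L₀/(k_r−k_1) = 0.323×18.5/(1.31−0.323) = 5.976/0.9870 = 6.054 mg/L.
e^(−k_1 t) = e^(−0.323×0.4477) = 0.8654; e^(−k_r t) = e^(−1.31×0.4477) = 0.5563.
D = 6.054 × (0.8654 − 0.5563) + 3.12 × 0.5563 = 1.871 + 1.736 = 3.607 mg/L.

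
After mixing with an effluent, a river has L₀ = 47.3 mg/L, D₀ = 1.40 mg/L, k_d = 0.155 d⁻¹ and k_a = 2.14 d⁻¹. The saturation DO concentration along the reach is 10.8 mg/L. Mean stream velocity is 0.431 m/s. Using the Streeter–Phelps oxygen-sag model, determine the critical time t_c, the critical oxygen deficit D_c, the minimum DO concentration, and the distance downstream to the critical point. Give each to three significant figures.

t_c = [1/(k_a−k_d)] ln[(k_a/k_d)(1 − D₀(k_a−k_d)/(k_d L₀))]
= [1/(2.14−0.155)] ln[(2.14/0.155)(1 − 1.40×1.985/(0.155×47.3))]
= (1/1.985) ln[13.81 × 0.6210] = 0.5038 × ln(8.573) = 0.5038 × 2.149 = 1.082 d.
D_c = (k_d/k_a) L₀ e^(−k_d t_c) = (0.155/2.14) × 47.3 × e^(−0.155×1.082) = 0.07243 × 47.3 × 0.8455 = 2.897 mg/L.
Minimum DO = C_s − D_c = 10.8 − 2.897 = 7.903 mg/L.
x_c = v t_c = 0.431 m/s × 1.082 d × 86400 s/d = 40310 m ≈ 40.3 km.

t_c ≈ 1.08 d; D_c ≈ 2.90 mg/L; min DO ≈ 7.90 mg/L; x_c ≈ 40.3 km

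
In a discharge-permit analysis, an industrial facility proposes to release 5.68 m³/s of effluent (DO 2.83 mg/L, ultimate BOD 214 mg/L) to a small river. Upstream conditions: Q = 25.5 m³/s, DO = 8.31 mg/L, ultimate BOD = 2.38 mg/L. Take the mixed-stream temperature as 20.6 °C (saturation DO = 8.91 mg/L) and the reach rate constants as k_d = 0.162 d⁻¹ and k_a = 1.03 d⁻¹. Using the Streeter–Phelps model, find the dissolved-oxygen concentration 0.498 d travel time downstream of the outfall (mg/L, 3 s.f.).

Mixed DO = (25.5×8.31 + 5.68×2.83)/(25.5+5.68) = 228.0/31.18 = 7.312 mg/L.
Mixed L₀ = (25.5×2.38 + 5.68×214)/(31.18) = 1276/31.18 = 40.93 mg/L.
Initial deficit D₀ = C_s − DO₀ = 8.91 − 7.312 = 1.598 mg/L.
D(0.498) = [0.162×40.93/(1.03−0.162)](e^(−0.162×0.498) − e^(−1.03×0.498)) + 1.598 e^(−1.03×0.498)
= 7.639 × (0.9225 − 0.5987) + 1.598 × 0.5987 = 3.430 mg/L.
DO = 8.91 − 3.430 = 5.480 mg/L.

DO ≈ 5.48 mg/L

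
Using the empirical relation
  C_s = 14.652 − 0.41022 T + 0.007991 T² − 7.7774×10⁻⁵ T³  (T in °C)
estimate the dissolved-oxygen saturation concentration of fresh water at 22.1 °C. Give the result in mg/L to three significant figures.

C_s ≈ 8.65 mg/L

C_s = 14.652 − 0.41022×22.1 + 0.007991×22.1² − 7.7774×10⁻⁵×22.1³ = 8.650 mg/L.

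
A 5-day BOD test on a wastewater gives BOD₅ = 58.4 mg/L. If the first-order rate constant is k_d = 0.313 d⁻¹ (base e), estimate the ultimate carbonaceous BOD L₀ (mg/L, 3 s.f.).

BOD₅ = L₀(1 − e^(−5k_d)) ⇒ L₀ = BOD₅ / (1 − e^(−5×0.313))
= 58.4 / (1 − 0.2091) = 58.4 / 0.7909 = 73.84 mg/L.

L₀ ≈ 73.8 mg/L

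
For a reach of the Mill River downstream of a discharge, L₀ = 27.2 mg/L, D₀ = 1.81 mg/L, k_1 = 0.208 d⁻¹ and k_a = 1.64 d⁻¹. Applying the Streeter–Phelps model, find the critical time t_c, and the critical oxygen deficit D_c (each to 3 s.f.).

t_c ≈ 1.01 d; D_c ≈ 2.79 mg/L

At the critical point dD/dt = 0, so k_1 L₀ e^(−k_1 t) = k_a D. Substituting D(t) from the Streeter–Phelps equation and solving for t gives
t_c = ln[(k_a/k_1)(1 − D₀(k_a−k_1)/(k_1 L₀))] / (k_a−k_1).
Here k_a−k_1 = 1.432 d⁻¹ and 1 − D₀(k_a−k_1)/(k_1 L₀) = 1 − 1.81×1.432/(0.208×27.2) = 0.5419, so
t_c = ln(7.885 × 0.5419) / 1.432 = 1.452 / 1.432 = 1.014 d.
L(t_c) = L₀ e^(−k_1 t_c) = 27.2 × 0.8098 = 22.03 mg/L, and at the critical point k_a D_c = k_1 L, so D_c = (0.208/1.64) × 22.03 = 2.794 mg/L.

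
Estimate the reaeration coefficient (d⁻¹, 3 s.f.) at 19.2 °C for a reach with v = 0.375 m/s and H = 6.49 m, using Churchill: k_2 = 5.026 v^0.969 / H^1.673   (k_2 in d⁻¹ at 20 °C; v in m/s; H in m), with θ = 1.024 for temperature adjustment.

k_2 ≈ 0.0834 d⁻¹

k_2(20) = 5.026 × 0.375^0.969 / 6.49^1.673 = 5.026 × 0.3866 / 22.85 = 0.08503 d⁻¹.
k_2(19.2) = 0.08503 × 1.024^(19.2−20) = 0.08503 × 0.9812 = 0.08343 d⁻¹.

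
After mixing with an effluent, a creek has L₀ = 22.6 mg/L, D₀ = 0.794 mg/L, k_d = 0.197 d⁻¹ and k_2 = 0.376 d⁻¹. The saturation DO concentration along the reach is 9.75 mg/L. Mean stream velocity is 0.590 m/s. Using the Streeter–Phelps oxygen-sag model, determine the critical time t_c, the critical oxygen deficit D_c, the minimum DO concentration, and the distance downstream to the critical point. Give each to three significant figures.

t_c ≈ 3.43 d; D_c ≈ 6.02 mg/L; min DO ≈ 3.73 mg/L; x_c ≈ 175 km

At the critical point dD/dt = 0, so k_d L₀ e^(−k_d t) = k_2 D. Substituting D(t) from the Streeter–Phelps equation and solving for t gives
t_c = ln[(k_2/k_d)(1 − D₀(k_2−k_d)/(k_d L₀))] / (k_2−k_d).
Here k_2−k_d = 0.1790 d⁻¹ and 1 − D₀(k_2−k_d)/(k_d L₀) = 1 − 0.794×0.1790/(0.197×22.6) = 0.9681, so
t_c = ln(1.909 × 0.9681) / 0.1790 = 0.6139 / 0.1790 = 3.430 d.
D_c = (k_d/k_2) L₀ e^(−k_d t_c) = (0.197/0.376) × 22.6 × e^(−0.197×3.430) = 0.5239 × 22.6 × 0.5088 = 6.025 mg/L.
Minimum DO = C_s − D_c = 9.75 − 6.025 = 3.725 mg/L.
x_c = v t_c = 0.590 m/s × 3.430 d × 86400 s/d = 174800 m ≈ 175 km.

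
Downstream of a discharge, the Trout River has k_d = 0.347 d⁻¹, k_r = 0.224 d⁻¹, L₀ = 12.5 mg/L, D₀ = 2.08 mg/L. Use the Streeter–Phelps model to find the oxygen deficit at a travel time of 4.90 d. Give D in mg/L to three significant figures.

D ≈ 6.02 mg/L

k_d L₀/(k_r−k_d) = 0.347×12.5/(0.224−0.347) = 4.337/-0.1230 = -35.26 mg/L.
e^(−k_d t) = e^(−0.347×4.900) = 0.1826; e^(−k_r t) = e^(−0.224×4.900) = 0.3337.
D = -35.26 × (0.1826 − 0.3337) + 2.08 × 0.3337 = 5.326 + 0.6940 = 6.020 mg/L.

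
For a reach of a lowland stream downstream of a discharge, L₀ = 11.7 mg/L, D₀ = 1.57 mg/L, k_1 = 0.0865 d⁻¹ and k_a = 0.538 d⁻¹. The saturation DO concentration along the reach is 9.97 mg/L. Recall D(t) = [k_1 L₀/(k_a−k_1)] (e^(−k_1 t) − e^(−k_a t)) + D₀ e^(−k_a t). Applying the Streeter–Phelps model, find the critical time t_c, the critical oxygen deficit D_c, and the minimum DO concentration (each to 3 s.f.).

With k_a/k_1 = 6.220 and 1 − D₀(k_a−k_1)/(k_1 L₀) = 0.2996,
t_c = ln(6.220 × 0.2996) / (0.538 − 0.0865) = ln(1.863) / 0.4515 = 0.6224/0.4515 = 1.378 d.
D_c = (k_1/k_a) L₀ e^(−k_1 t_c) = (0.0865/0.538) × 11.7 × e^(−0.0865×1.378) = 0.1608 × 11.7 × 0.8876 = 1.670 mg/L.
Minimum DO = C_s − D_c = 9.97 − 1.670 = 8.300 mg/L.

t_c ≈ 1.38 d; D_c ≈ 1.67 mg/L; min DO ≈ 8.30 mg/L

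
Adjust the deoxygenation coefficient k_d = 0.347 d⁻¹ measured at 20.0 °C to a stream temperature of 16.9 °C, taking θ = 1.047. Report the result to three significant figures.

k_d(T₂) = k_d(T₁) · θ^(T₂−T₁) = 0.347 × 1.047^(16.9−20.0)
= 0.347 × 1.047^-3.10 = 0.347 × 0.8673 = 0.3010 d⁻¹.

k_d ≈ 0.301 d⁻¹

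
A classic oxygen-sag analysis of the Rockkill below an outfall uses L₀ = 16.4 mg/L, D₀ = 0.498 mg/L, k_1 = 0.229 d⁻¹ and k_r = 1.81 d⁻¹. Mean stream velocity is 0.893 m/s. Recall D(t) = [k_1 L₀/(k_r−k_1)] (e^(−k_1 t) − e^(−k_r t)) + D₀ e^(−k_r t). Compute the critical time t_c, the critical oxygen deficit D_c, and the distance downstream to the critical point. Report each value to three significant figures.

t_c = [1/(k_r−k_1)] ln[(k_r/k_1)(1 − D₀(k_r−k_1)/(k_1 L₀))]
= [1/(1.81−0.229)] ln[(1.81/0.229)(1 − 0.498×1.581/(0.229×16.4))]
= (1/1.581) ln[7.904 × 0.7904] = 0.6325 × ln(6.247) = 0.6325 × 1.832 = 1.159 d.
L(t_c) = L₀ e^(−k_1 t_c) = 16.4 × 0.7669 = 12.58 mg/L, and at the critical point k_r D_c = k_1 L, so D_c = (0.229/1.81) × 12.58 = 1.591 mg/L.
x_c = v t_c = 0.893 m/s × 1.159 d × 86400 s/d = 89410 m ≈ 89.4 km.

t_c ≈ 1.16 d; D_c ≈ 1.59 mg/L; x_c ≈ 89.4 km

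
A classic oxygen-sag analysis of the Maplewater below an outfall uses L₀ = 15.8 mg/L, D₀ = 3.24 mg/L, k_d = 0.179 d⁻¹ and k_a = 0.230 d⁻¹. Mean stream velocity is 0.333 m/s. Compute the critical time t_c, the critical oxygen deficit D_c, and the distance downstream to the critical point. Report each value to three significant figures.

With k_a/k_d = 1.285 and 1 − D₀(k_a−k_d)/(k_d L₀) = 0.9416,
t_c = ln(1.285 × 0.9416) / (0.230 − 0.179) = ln(1.210) / 0.05100 = 0.1905/0.05100 = 3.735 d.
D_c = (k_d/k_a) L₀ e^(−k_d t_c) = (0.179/0.230) × 15.8 × e^(−0.179×3.735) = 0.7783 × 15.8 × 0.5124 = 6.301 mg/L.
x_c = v t_c = 0.333 m/s × 3.735 d × 86400 s/d = 107500 m ≈ 107 km.

t_c ≈ 3.74 d; D_c ≈ 6.30 mg/L; x_c ≈ 107 km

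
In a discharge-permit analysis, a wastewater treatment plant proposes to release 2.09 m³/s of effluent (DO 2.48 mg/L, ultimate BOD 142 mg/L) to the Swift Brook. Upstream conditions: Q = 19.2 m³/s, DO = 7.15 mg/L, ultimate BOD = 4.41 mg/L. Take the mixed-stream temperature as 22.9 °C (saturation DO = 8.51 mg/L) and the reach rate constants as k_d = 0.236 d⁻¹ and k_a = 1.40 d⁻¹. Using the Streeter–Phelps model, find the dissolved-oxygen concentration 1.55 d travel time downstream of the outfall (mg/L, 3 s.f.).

DO ≈ 6.20 mg/L

Mixed DO = (19.2×7.15 + 2.09×2.48)/(19.2+2.09) = 142.5/21.29 = 6.692 mg/L.
Mixed L₀ = (19.2×4.41 + 2.09×142)/(21.29) = 381.5/21.29 = 17.92 mg/L.
Initial deficit D₀ = C_s − DO₀ = 8.51 − 6.692 = 1.818 mg/L.
D(1.55) = [0.236×17.92/(1.40−0.236)](e^(−0.236×1.55) − e^(−1.40×1.55)) + 1.818 e^(−1.40×1.55)
= 3.633 × (0.6936 − 0.1142) + 1.818 × 0.1142 = 2.313 mg/L.
DO = 8.51 − 2.313 = 6.197 mg/L.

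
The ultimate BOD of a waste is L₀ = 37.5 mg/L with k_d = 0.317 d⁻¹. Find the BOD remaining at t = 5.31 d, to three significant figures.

L_t = L₀ e^(−k_d t) = 37.5 × e^(−0.317×5.31) = 37.5 × 0.1858 = 6.966 mg/L.

L ≈ 6.97 mg/L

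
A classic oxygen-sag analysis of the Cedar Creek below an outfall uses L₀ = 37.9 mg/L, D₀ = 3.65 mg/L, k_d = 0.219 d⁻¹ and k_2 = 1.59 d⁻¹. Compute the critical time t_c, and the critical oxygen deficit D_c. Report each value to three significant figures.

With k_2/k_d = 7.260 and 1 − D₀(k_2−k_d)/(k_d L₀) = 0.3971,
t_c = ln(7.260 × 0.3971) / (1.59 − 0.219) = ln(2.883) / 1.371 = 1.059/1.371 = 0.7723 d.
D_c = (k_d/k_2) L₀ e^(−k_d t_c) = (0.219/1.59) × 37.9 × e^(−0.219×0.7723) = 0.1377 × 37.9 × 0.8444 = 4.408 mg/L.

t_c ≈ 0.772 d; D_c ≈ 4.41 mg/L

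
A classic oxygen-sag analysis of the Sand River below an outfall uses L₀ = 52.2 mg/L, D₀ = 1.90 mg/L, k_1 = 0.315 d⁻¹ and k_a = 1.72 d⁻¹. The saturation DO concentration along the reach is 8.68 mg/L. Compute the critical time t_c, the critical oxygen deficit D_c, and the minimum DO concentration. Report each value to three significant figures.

With k_a/k_1 = 5.460 and 1 − D₀(k_a−k_1)/(k_1 L₀) = 0.8377,
t_c = ln(5.460 × 0.8377) / (1.72 − 0.315) = ln(4.574) / 1.405 = 1.520/1.405 = 1.082 d.
D_c = (k_1/k_a) L₀ e^(−k_1 t_c) = (0.315/1.72) × 52.2 × e^(−0.315×1.082) = 0.1831 × 52.2 × 0.7112 = 6.799 mg/L.
Minimum DO = C_s − D_c = 8.68 − 6.799 = 1.881 mg/L.

t_c ≈ 1.08 d; D_c ≈ 6.80 mg/L; min DO ≈ 1.88 mg/L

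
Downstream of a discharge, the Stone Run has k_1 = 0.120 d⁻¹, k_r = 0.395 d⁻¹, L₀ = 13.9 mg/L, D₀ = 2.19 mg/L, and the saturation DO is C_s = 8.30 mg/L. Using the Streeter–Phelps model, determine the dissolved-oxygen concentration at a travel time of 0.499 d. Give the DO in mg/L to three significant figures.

DO ≈ 5.77 mg/L

k_1 L₀/(k_r−k_1) = 0.120×13.9/(0.395−0.120) = 1.668/0.2750 = 6.065 mg/L.
e^(−k_1 t) = e^(−0.120×0.4990) = 0.9419; e^(−k_r t) = e^(−0.395×0.4990) = 0.8211.
D = 6.065 × (0.9419 − 0.8211) + 2.19 × 0.8211 = 0.7325 + 1.798 = 2.531 mg/L.
DO = C_s − D = 8.30 − 2.531 = 5.769 mg/L.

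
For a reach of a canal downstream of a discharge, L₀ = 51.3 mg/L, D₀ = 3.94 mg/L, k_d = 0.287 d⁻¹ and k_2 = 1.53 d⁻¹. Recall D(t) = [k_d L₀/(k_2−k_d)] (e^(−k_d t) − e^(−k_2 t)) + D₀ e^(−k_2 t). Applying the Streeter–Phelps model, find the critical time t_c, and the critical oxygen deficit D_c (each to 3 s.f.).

t_c ≈ 1.02 d; D_c ≈ 7.18 mg/L

With k_2/k_d = 5.331 and 1 − D₀(k_2−k_d)/(k_d L₀) = 0.6674,
t_c = ln(5.331 × 0.6674) / (1.53 − 0.287) = ln(3.558) / 1.243 = 1.269/1.243 = 1.021 d.
L(t_c) = L₀ e^(−k_d t_c) = 51.3 × 0.7460 = 38.27 mg/L, and at the critical point k_2 D_c = k_d L, so D_c = (0.287/1.53) × 38.27 = 7.179 mg/L.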